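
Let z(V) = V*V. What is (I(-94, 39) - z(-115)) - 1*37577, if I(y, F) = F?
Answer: -50763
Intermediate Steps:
z(V) = V²
(I(-94, 39) - z(-115)) - 1*37577 = (39 - 1*(-115)²) - 1*37577 = (39 - 1*13225) - 37577 = (39 - 13225) - 37577 = -13186 - 37577 = -50763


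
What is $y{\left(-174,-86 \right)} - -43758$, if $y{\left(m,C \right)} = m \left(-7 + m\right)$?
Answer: $75252$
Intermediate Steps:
$y{\left(-174,-86 \right)} - -43758 = - 174 \left(-7 - 174\right) - -43758 = \left(-174\right) \left(-181\right) + 43758 = 31494 + 43758 = 75252$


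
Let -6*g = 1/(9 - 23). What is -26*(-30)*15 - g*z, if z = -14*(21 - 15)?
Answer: 11701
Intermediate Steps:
z = -84 (z = -14*6 = -84)
g = 1/84 (g = -1/(6*(9 - 23)) = -⅙/(-14) = -⅙*(-1/14) = 1/84 ≈ 0.011905)
-26*(-30)*15 - g*z = -26*(-30)*15 - (-84)/84 = 780*15 - 1*(-1) = 11700 + 1 = 11701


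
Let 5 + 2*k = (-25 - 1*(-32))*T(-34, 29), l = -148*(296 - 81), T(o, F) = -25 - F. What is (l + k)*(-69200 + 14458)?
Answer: 1752373533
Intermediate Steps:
l = -31820 (l = -148*215 = -31820)
k = -383/2 (k = -5/2 + ((-25 - 1*(-32))*(-25 - 1*29))/2 = -5/2 + ((-25 + 32)*(-25 - 29))/2 = -5/2 + (7*(-54))/2 = -5/2 + (½)*(-378) = -5/2 - 189 = -383/2 ≈ -191.50)
(l + k)*(-69200 + 14458) = (-31820 - 383/2)*(-69200 + 14458) = -64023/2*(-54742) = 1752373533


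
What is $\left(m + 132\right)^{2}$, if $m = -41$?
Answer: $8281$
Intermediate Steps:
$\left(m + 132\right)^{2} = \left(-41 + 132\right)^{2} = 91^{2} = 8281$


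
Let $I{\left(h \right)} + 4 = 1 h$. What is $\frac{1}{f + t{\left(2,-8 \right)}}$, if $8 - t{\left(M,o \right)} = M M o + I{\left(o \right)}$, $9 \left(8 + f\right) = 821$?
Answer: $\frac{9}{1217} \approx 0.0073952$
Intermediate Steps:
$f = \frac{749}{9}$ ($f = -8 + \frac{1}{9} \cdot 821 = -8 + \frac{821}{9} = \frac{749}{9} \approx 83.222$)
$I{\left(h \right)} = -4 + h$ ($I{\left(h \right)} = -4 + 1 h = -4 + h$)
$t{\left(M,o \right)} = 12 - o - o M^{2}$ ($t{\left(M,o \right)} = 8 - \left(M M o + \left(-4 + o\right)\right) = 8 - \left(M^{2} o + \left(-4 + o\right)\right) = 8 - \left(o M^{2} + \left(-4 + o\right)\right) = 8 - \left(-4 + o + o M^{2}\right) = 12 - o - o M^{2}$)
$\frac{1}{f + t{\left(2,-8 \right)}} = \frac{1}{\frac{749}{9} - \left(-20 - 32\right)} = \frac{1}{\frac{749}{9} + \left(12 + 8 - \left(-8\right) 4\right)} = \frac{1}{\frac{749}{9} + \left(12 + 8 + 32\right)} = \frac{1}{\frac{749}{9} + 52} = \frac{1}{\frac{1217}{9}} = \frac{9}{1217}$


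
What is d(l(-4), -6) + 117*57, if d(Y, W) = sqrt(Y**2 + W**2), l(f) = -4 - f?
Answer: 6675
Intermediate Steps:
d(Y, W) = sqrt(W**2 + Y**2)
d(l(-4), -6) + 117*57 = sqrt((-6)**2 + (-4 - 1*(-4))**2) + 117*57 = sqrt(36 + (-4 + 4)**2) + 6669 = sqrt(36 + 0**2) + 6669 = sqrt(36 + 0) + 6669 = sqrt(36) + 6669 = 6 + 6669 = 6675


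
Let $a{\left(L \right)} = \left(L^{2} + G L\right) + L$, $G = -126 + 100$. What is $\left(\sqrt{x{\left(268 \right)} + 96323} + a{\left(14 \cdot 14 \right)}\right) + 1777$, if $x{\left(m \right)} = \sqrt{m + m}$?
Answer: $35293 + \sqrt{96323 + 2 \sqrt{134}} \approx 35603.0$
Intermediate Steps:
$x{\left(m \right)} = \sqrt{2} \sqrt{m}$ ($x{\left(m \right)} = \sqrt{2 m} = \sqrt{2} \sqrt{m}$)
$G = -26$
$a{\left(L \right)} = L^{2} - 25 L$ ($a{\left(L \right)} = \left(L^{2} - 26 L\right) + L = L^{2} - 25 L$)
$\left(\sqrt{x{\left(268 \right)} + 96323} + a{\left(14 \cdot 14 \right)}\right) + 1777 = \left(\sqrt{\sqrt{2} \sqrt{268} + 96323} + 14 \cdot 14 \left(-25 + 14 \cdot 14\right)\right) + 1777 = \left(\sqrt{\sqrt{2} \cdot 2 \sqrt{67} + 96323} + 196 \left(-25 + 196\right)\right) + 1777 = \left(\sqrt{2 \sqrt{134} + 96323} + 196 \cdot 171\right) + 1777 = \left(\sqrt{96323 + 2 \sqrt{134}} + 33516\right) + 1777 = \left(33516 + \sqrt{96323 + 2 \sqrt{134}}\right) + 1777 = 35293 + \sqrt{96323 + 2 \sqrt{134}}$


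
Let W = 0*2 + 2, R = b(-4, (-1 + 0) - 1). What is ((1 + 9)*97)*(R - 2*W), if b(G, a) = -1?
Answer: -4850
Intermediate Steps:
R = -1
W = 2 (W = 0 + 2 = 2)
((1 + 9)*97)*(R - 2*W) = ((1 + 9)*97)*(-1 - 2*2) = (10*97)*(-1 - 4) = 970*(-5) = -4850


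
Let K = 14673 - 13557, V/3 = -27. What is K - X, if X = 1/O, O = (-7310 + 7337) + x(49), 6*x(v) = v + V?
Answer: 72537/65 ≈ 1116.0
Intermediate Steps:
V = -81 (V = 3*(-27) = -81)
x(v) = -27/2 + v/6 (x(v) = (v - 81)/6 = (-81 + v)/6 = -27/2 + v/6)
K = 1116
O = 65/3 (O = (-7310 + 7337) + (-27/2 + (⅙)*49) = 27 + (-27/2 + 49/6) = 27 - 16/3 = 65/3 ≈ 21.667)
X = 3/65 (X = 1/(65/3) = 3/65 ≈ 0.046154)
K - X = 1116 - 1*3/65 = 1116 - 3/65 = 72537/65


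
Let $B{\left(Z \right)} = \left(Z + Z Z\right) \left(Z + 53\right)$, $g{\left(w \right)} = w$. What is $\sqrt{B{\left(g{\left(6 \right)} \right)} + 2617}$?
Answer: $\sqrt{5095} \approx 71.379$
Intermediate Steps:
$B{\left(Z \right)} = \left(53 + Z\right) \left(Z + Z^{2}\right)$ ($B{\left(Z \right)} = \left(Z + Z^{2}\right) \left(53 + Z\right) = \left(53 + Z\right) \left(Z + Z^{2}\right)$)
$\sqrt{B{\left(g{\left(6 \right)} \right)} + 2617} = \sqrt{6 \left(53 + 6^{2} + 54 \cdot 6\right) + 2617} = \sqrt{6 \left(53 + 36 + 324\right) + 2617} = \sqrt{6 \cdot 413 + 2617} = \sqrt{2478 + 2617} = \sqrt{5095}$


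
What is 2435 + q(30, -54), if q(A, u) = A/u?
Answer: 21910/9 ≈ 2434.4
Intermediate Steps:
2435 + q(30, -54) = 2435 + 30/(-54) = 2435 + 30*(-1/54) = 2435 - 5/9 = 21910/9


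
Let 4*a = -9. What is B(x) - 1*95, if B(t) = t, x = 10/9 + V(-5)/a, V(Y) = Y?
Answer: -275/3 ≈ -91.667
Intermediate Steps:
a = -9/4 (a = (¼)*(-9) = -9/4 ≈ -2.2500)
x = 10/3 (x = 10/9 - 5/(-9/4) = 10*(⅑) - 5*(-4/9) = 10/9 + 20/9 = 10/3 ≈ 3.3333)
B(x) - 1*95 = 10/3 - 1*95 = 10/3 - 95 = -275/3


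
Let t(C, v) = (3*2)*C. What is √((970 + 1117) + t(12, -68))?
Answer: √2159 ≈ 46.465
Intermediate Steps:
t(C, v) = 6*C
√((970 + 1117) + t(12, -68)) = √((970 + 1117) + 6*12) = √(2087 + 72) = √2159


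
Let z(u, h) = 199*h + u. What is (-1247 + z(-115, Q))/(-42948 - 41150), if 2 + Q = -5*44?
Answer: 22770/42049 ≈ 0.54151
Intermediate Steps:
Q = -222 (Q = -2 - 5*44 = -2 - 220 = -222)
z(u, h) = u + 199*h
(-1247 + z(-115, Q))/(-42948 - 41150) = (-1247 + (-115 + 199*(-222)))/(-42948 - 41150) = (-1247 + (-115 - 44178))/(-84098) = (-1247 - 44293)*(-1/84098) = -45540*(-1/84098) = 22770/42049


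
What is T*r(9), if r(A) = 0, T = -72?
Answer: 0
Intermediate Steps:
T*r(9) = -72*0 = 0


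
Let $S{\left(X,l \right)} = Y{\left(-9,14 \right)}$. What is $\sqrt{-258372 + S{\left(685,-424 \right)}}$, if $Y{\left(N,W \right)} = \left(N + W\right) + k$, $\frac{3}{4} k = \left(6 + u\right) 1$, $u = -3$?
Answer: $3 i \sqrt{28707} \approx 508.29 i$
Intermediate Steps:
$k = 4$ ($k = \frac{4 \left(6 - 3\right) 1}{3} = \frac{4 \cdot 3 \cdot 1}{3} = \frac{4}{3} \cdot 3 = 4$)
$Y{\left(N,W \right)} = 4 + N + W$ ($Y{\left(N,W \right)} = \left(N + W\right) + 4 = 4 + N + W$)
$S{\left(X,l \right)} = 9$ ($S{\left(X,l \right)} = 4 - 9 + 14 = 9$)
$\sqrt{-258372 + S{\left(685,-424 \right)}} = \sqrt{-258372 + 9} = \sqrt{-258363} = 3 i \sqrt{28707}$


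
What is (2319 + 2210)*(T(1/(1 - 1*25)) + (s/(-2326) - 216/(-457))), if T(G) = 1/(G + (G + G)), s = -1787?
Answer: -32539873149/1062982 ≈ -30612.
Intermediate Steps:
T(G) = 1/(3*G) (T(G) = 1/(G + 2*G) = 1/(3*G))
(2319 + 2210)*(T(1/(1 - 1*25)) + (s/(-2326) - 216/(-457))) = (2319 + 2210)*(1/(3*(1/(1 - 1*25))) + (-1787/(-2326) - 216/(-457))) = 4529*(1/(3*(1/(1 - 25))) + (-1787*(-1/2326) - 216*(-1/457))) = 4529*(1/(3*(1/(-24))) + (1787/2326 + 216/457)) = 4529*(1/(3*(-1/24)) + 1319075/1062982) = 4529*((1/3)*(-24) + 1319075/1062982) = 4529*(-8 + 1319075/1062982) = 4529*(-7184781/1062982) = -32539873149/1062982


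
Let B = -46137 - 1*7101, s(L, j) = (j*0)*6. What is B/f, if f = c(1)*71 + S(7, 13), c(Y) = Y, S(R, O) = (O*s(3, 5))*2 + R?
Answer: -8873/13 ≈ -682.54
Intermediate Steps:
s(L, j) = 0 (s(L, j) = 0*6 = 0)
S(R, O) = R (S(R, O) = (O*0)*2 + R = 0*2 + R = 0 + R = R)
B = -53238 (B = -46137 - 7101 = -53238)
f = 78 (f = 1*71 + 7 = 71 + 7 = 78)
B/f = -53238/78 = -53238*1/78 = -8873/13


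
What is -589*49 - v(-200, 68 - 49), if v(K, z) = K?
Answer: -28661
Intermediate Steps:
-589*49 - v(-200, 68 - 49) = -589*49 - 1*(-200) = -28861 + 200 = -28661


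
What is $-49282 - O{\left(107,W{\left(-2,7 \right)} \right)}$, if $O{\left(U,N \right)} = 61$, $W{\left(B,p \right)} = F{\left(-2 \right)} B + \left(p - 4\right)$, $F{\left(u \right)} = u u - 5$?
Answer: $-49343$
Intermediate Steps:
$F{\left(u \right)} = -5 + u^{2}$ ($F{\left(u \right)} = u^{2} - 5 = -5 + u^{2}$)
$W{\left(B,p \right)} = -4 + p - B$ ($W{\left(B,p \right)} = \left(-5 + \left(-2\right)^{2}\right) B + \left(p - 4\right) = \left(-5 + 4\right) B + \left(-4 + p\right) = - B + \left(-4 + p\right) = -4 + p - B$)
$-49282 - O{\left(107,W{\left(-2,7 \right)} \right)} = -49282 - 61 = -49343$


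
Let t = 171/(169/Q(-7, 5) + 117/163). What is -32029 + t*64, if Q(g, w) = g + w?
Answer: -878375821/27313 ≈ -32160.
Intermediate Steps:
t = -55746/27313 (t = 171/(169/(-7 + 5) + 117/163) = 171/(169/(-2) + 117*(1/163)) = 171/(169*(-½) + 117/163) = 171/(-169/2 + 117/163) = 171/(-27313/326) = 171*(-326/27313) = -55746/27313 ≈ -2.0410)
-32029 + t*64 = -32029 - 55746/27313*64 = -32029 - 3567744/27313 = -878375821/27313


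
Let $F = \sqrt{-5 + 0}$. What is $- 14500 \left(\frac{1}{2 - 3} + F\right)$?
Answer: $14500 - 14500 i \sqrt{5} \approx 14500.0 - 32423.0 i$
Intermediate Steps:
$F = i \sqrt{5}$ ($F = \sqrt{-5} = i \sqrt{5} \approx 2.2361 i$)
$- 14500 \left(\frac{1}{2 - 3} + F\right) = - 14500 \left(\frac{1}{2 - 3} + i \sqrt{5}\right) = - 14500 \left(\frac{1}{-1} + i \sqrt{5}\right) = - 14500 \left(-1 + i \sqrt{5}\right) = 14500 - 14500 i \sqrt{5}$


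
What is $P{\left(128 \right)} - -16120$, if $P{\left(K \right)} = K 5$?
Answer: $16760$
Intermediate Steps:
$P{\left(K \right)} = 5 K$
$P{\left(128 \right)} - -16120 = 5 \cdot 128 - -16120 = 640 + 16120 = 16760$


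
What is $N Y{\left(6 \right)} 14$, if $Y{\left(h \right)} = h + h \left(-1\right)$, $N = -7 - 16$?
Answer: $0$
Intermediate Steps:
$N = -23$
$Y{\left(h \right)} = 0$ ($Y{\left(h \right)} = h - h = 0$)
$N Y{\left(6 \right)} 14 = \left(-23\right) 0 \cdot 14 = 0 \cdot 14 = 0$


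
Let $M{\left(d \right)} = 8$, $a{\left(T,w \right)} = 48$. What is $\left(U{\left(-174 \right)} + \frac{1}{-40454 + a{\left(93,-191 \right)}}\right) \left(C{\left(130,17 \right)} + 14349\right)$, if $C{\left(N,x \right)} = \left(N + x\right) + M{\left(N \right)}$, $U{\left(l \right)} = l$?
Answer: $- \frac{50986237540}{20203} \approx -2.5237 \cdot 10^{6}$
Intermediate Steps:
$C{\left(N,x \right)} = 8 + N + x$ ($C{\left(N,x \right)} = \left(N + x\right) + 8 = 8 + N + x$)
$\left(U{\left(-174 \right)} + \frac{1}{-40454 + a{\left(93,-191 \right)}}\right) \left(C{\left(130,17 \right)} + 14349\right) = \left(-174 + \frac{1}{-40454 + 48}\right) \left(\left(8 + 130 + 17\right) + 14349\right) = \left(-174 + \frac{1}{-40406}\right) \left(155 + 14349\right) = \left(-174 - \frac{1}{40406}\right) 14504 = \left(- \frac{7030645}{40406}\right) 14504 = - \frac{50986237540}{20203}$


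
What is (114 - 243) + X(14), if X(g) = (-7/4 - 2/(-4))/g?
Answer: -7229/56 ≈ -129.09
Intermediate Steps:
X(g) = -5/(4*g) (X(g) = (-7*¼ - 2*(-¼))/g = (-7/4 + ½)/g = -5/(4*g))
(114 - 243) + X(14) = (114 - 243) - 5/4/14 = -129 - 5/4*1/14 = -129 - 5/56 = -7229/56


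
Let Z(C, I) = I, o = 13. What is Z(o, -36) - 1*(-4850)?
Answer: 4814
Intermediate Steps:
Z(o, -36) - 1*(-4850) = -36 - 1*(-4850) = -36 + 4850 = 4814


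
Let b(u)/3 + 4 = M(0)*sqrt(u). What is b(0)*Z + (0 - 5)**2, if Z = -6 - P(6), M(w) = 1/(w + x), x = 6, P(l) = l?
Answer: 169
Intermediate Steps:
M(w) = 1/(6 + w) (M(w) = 1/(w + 6) = 1/(6 + w))
b(u) = -12 + sqrt(u)/2 (b(u) = -12 + 3*(sqrt(u)/(6 + 0)) = -12 + 3*(sqrt(u)/6) = -12 + sqrt(u)/2)
Z = -12 (Z = -6 - 1*6 = -6 - 6 = -12)
b(0)*Z + (0 - 5)**2 = (-12 + sqrt(0)/2)*(-12) + (0 - 5)**2 = (-12 + (1/2)*0)*(-12) + (-5)**2 = (-12 + 0)*(-12) + 25 = -12*(-12) + 25 = 144 + 25 = 169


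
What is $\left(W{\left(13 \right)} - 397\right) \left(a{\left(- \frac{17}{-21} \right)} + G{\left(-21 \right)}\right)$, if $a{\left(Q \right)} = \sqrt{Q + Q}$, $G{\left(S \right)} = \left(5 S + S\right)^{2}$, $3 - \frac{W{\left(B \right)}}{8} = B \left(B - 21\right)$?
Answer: $7287084 + \frac{153 \sqrt{714}}{7} \approx 7.2877 \cdot 10^{6}$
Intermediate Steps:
$W{\left(B \right)} = 24 - 8 B \left(-21 + B\right)$ ($W{\left(B \right)} = 24 - 8 B \left(B - 21\right) = 24 - 8 B \left(-21 + B\right)$)
$G{\left(S \right)} = 36 S^{2}$ ($G{\left(S \right)} = \left(6 S\right)^{2} = 36 S^{2}$)
$a{\left(Q \right)} = \sqrt{2} \sqrt{Q}$ ($a{\left(Q \right)} = \sqrt{2 Q} = \sqrt{2} \sqrt{Q}$)
$\left(W{\left(13 \right)} - 397\right) \left(a{\left(- \frac{17}{-21} \right)} + G{\left(-21 \right)}\right) = \left(\left(24 - 8 \cdot 13^{2} + 168 \cdot 13\right) - 397\right) \left(\sqrt{2} \sqrt{- \frac{17}{-21}} + 36 \left(-21\right)^{2}\right) = \left(\left(24 - 1352 + 2184\right) - 397\right) \left(\sqrt{2} \sqrt{\left(-17\right) \left(- \frac{1}{21}\right)} + 36 \cdot 441\right) = \left(\left(24 - 1352 + 2184\right) - 397\right) \left(\sqrt{2} \sqrt{\frac{17}{21}} + 15876\right) = \left(856 - 397\right) \left(\sqrt{2} \frac{\sqrt{357}}{21} + 15876\right) = 459 \left(\frac{\sqrt{714}}{21} + 15876\right) = 459 \left(15876 + \frac{\sqrt{714}}{21}\right) = 7287084 + \frac{153 \sqrt{714}}{7}$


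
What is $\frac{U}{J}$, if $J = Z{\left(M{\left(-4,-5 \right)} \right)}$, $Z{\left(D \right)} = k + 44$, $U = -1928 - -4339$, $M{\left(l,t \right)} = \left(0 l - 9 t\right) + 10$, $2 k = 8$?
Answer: $\frac{2411}{48} \approx 50.229$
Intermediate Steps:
$k = 4$ ($k = \frac{1}{2} \cdot 8 = 4$)
$M{\left(l,t \right)} = 10 - 9 t$ ($M{\left(l,t \right)} = \left(0 - 9 t\right) + 10 = - 9 t + 10 = 10 - 9 t$)
$U = 2411$ ($U = -1928 + 4339 = 2411$)
$Z{\left(D \right)} = 48$ ($Z{\left(D \right)} = 4 + 44 = 48$)
$J = 48$
$\frac{U}{J} = \frac{2411}{48}$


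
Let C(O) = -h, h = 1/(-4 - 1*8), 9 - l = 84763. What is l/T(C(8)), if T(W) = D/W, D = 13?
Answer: -42377/78 ≈ -543.29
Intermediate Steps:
l = -84754 (l = 9 - 1*84763 = 9 - 84763 = -84754)
h = -1/12 (h = 1/(-4 - 8) = 1/(-12) = -1/12 ≈ -0.083333)
C(O) = 1/12 (C(O) = -1*(-1/12) = 1/12)
T(W) = 13/W
l/T(C(8)) = -84754/(13/(1/12)) = -84754/(13*12) = -84754/156 = -84754*1/156 = -42377/78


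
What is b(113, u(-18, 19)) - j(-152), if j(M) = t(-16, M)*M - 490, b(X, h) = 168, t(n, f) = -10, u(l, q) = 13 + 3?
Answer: -862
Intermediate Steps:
u(l, q) = 16
j(M) = -490 - 10*M (j(M) = -10*M - 490 = -490 - 10*M)
b(113, u(-18, 19)) - j(-152) = 168 - (-490 - 10*(-152)) = 168 - (-490 + 1520) = 168 - 1*1030 = 168 - 1030 = -862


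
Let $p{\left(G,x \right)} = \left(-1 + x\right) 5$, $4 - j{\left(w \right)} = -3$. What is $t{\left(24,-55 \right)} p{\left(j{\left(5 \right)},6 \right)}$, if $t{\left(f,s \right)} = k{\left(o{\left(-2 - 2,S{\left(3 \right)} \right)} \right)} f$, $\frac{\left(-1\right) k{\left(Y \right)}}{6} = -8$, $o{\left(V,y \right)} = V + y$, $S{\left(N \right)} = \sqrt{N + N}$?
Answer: $28800$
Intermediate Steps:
$S{\left(N \right)} = \sqrt{2} \sqrt{N}$ ($S{\left(N \right)} = \sqrt{2 N} = \sqrt{2} \sqrt{N}$)
$k{\left(Y \right)} = 48$ ($k{\left(Y \right)} = \left(-6\right) \left(-8\right) = 48$)
$j{\left(w \right)} = 7$ ($j{\left(w \right)} = 4 - -3 = 4 + 3 = 7$)
$p{\left(G,x \right)} = -5 + 5 x$
$t{\left(f,s \right)} = 48 f$
$t{\left(24,-55 \right)} p{\left(j{\left(5 \right)},6 \right)} = 48 \cdot 24 \left(-5 + 5 \cdot 6\right) = 1152 \left(-5 + 30\right) = 1152 \cdot 25 = 28800$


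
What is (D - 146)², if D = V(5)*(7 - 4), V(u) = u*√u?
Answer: 22441 - 4380*√5 ≈ 12647.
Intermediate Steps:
V(u) = u^(3/2)
D = 15*√5 (D = 5^(3/2)*(7 - 4) = (5*√5)*3 = 15*√5 ≈ 33.541)
(D - 146)² = (15*√5 - 146)² = (-146 + 15*√5)²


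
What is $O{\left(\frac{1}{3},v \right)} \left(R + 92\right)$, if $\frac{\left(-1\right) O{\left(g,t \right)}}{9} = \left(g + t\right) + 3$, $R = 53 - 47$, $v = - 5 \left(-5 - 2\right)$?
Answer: $-33810$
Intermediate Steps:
$v = 35$ ($v = \left(-5\right) \left(-7\right) = 35$)
$R = 6$
$O{\left(g,t \right)} = -27 - 9 g - 9 t$ ($O{\left(g,t \right)} = - 9 \left(\left(g + t\right) + 3\right) = - 9 \left(3 + g + t\right) = -27 - 9 g - 9 t$)
$O{\left(\frac{1}{3},v \right)} \left(R + 92\right) = \left(-27 - \frac{9}{3} - 315\right) \left(6 + 92\right) = \left(-27 - 3 - 315\right) 98 = \left(-345\right) 98 = -33810$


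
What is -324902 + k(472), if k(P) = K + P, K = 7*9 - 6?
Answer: -324373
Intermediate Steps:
K = 57 (K = 63 - 6 = 57)
k(P) = 57 + P
-324902 + k(472) = -324902 + (57 + 472) = -324902 + 529 = -324373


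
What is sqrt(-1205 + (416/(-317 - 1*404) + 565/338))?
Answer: I*sqrt(423067418186)/18746 ≈ 34.697*I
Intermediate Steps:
sqrt(-1205 + (416/(-317 - 1*404) + 565/338)) = sqrt(-1205 + (416/(-317 - 404) + 565*(1/338))) = sqrt(-1205 + (416/(-721) + 565/338)) = sqrt(-1205 + (416*(-1/721) + 565/338)) = sqrt(-1205 + (-416/721 + 565/338)) = sqrt(-1205 + 266757/243698) = sqrt(-293389333/243698) = I*sqrt(423067418186)/18746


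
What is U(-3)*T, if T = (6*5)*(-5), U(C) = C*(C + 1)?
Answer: -900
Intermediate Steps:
U(C) = C*(1 + C)
T = -150 (T = 30*(-5) = -150)
U(-3)*T = -3*(1 - 3)*(-150) = -3*(-2)*(-150) = 6*(-150) = -900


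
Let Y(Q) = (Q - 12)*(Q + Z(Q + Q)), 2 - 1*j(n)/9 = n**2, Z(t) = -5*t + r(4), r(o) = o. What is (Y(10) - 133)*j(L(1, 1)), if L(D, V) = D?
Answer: 351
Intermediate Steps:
Z(t) = 4 - 5*t (Z(t) = -5*t + 4 = 4 - 5*t)
j(n) = 18 - 9*n**2
Y(Q) = (-12 + Q)*(4 - 9*Q) (Y(Q) = (Q - 12)*(Q + (4 - 5*(Q + Q))) = (-12 + Q)*(Q + (4 - 10*Q)) = (-12 + Q)*(4 - 9*Q))
(Y(10) - 133)*j(L(1, 1)) = ((-48 - 9*10**2 + 112*10) - 133)*(18 - 9*1**2) = ((-48 - 9*100 + 1120) - 133)*(18 - 9*1) = ((-48 - 900 + 1120) - 133)*(18 - 9) = (172 - 133)*9 = 39*9 = 351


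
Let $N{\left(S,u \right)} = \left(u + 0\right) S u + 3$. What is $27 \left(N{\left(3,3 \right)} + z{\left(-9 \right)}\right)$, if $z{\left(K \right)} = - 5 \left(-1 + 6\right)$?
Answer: $135$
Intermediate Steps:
$z{\left(K \right)} = -25$ ($z{\left(K \right)} = \left(-5\right) 5 = -25$)
$N{\left(S,u \right)} = 3 + S u^{2}$ ($N{\left(S,u \right)} = u S u + 3 = S u u + 3 = S u^{2} + 3 = 3 + S u^{2}$)
$27 \left(N{\left(3,3 \right)} + z{\left(-9 \right)}\right) = 27 \left(\left(3 + 3 \cdot 3^{2}\right) - 25\right) = 27 \left(\left(3 + 3 \cdot 9\right) - 25\right) = 27 \left(\left(3 + 27\right) - 25\right) = 27 \left(30 - 25\right) = 27 \cdot 5 = 135$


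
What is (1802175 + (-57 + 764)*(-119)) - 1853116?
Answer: -135074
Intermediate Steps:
(1802175 + (-57 + 764)*(-119)) - 1853116 = (1802175 + 707*(-119)) - 1853116 = (1802175 - 84133) - 1853116 = 1718042 - 1853116 = -135074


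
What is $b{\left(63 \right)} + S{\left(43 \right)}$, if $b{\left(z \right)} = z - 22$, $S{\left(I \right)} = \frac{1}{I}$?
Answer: $\frac{1764}{43} \approx 41.023$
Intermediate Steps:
$b{\left(z \right)} = -22 + z$ ($b{\left(z \right)} = z - 22 = -22 + z$)
$b{\left(63 \right)} + S{\left(43 \right)} = \left(-22 + 63\right) + \frac{1}{43} = 41 + \frac{1}{43} = \frac{1764}{43}$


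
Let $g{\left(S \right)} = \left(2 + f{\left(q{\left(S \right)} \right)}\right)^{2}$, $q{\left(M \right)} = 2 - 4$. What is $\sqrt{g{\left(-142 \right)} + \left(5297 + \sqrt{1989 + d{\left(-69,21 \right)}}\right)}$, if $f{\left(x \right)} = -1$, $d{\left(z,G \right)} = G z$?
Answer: $\sqrt{5298 + 6 \sqrt{15}} \approx 72.947$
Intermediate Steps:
$q{\left(M \right)} = -2$
$g{\left(S \right)} = 1$ ($g{\left(S \right)} = \left(2 - 1\right)^{2} = 1^{2} = 1$)
$\sqrt{g{\left(-142 \right)} + \left(5297 + \sqrt{1989 + d{\left(-69,21 \right)}}\right)} = \sqrt{1 + \left(5297 + \sqrt{1989 + 21 \left(-69\right)}\right)} = \sqrt{1 + \left(5297 + \sqrt{1989 - 1449}\right)} = \sqrt{1 + \left(5297 + \sqrt{540}\right)} = \sqrt{1 + \left(5297 + 6 \sqrt{15}\right)} = \sqrt{5298 + 6 \sqrt{15}}$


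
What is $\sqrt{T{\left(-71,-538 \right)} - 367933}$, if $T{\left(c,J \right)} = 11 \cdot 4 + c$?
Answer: $2 i \sqrt{91990} \approx 606.6 i$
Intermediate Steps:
$T{\left(c,J \right)} = 44 + c$
$\sqrt{T{\left(-71,-538 \right)} - 367933} = \sqrt{\left(44 - 71\right) - 367933} = \sqrt{-27 - 367933} = \sqrt{-367960} = 2 i \sqrt{91990}$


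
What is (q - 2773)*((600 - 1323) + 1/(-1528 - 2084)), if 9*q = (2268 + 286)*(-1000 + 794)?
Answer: 1439135356637/32508 ≈ 4.4270e+7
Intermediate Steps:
q = -526124/9 (q = ((2268 + 286)*(-1000 + 794))/9 = (2554*(-206))/9 = (⅑)*(-526124) = -526124/9 ≈ -58458.)
(q - 2773)*((600 - 1323) + 1/(-1528 - 2084)) = (-526124/9 - 2773)*((600 - 1323) + 1/(-1528 - 2084)) = -551081*(-723 + 1/(-3612))/9 = -551081*(-723 - 1/3612)/9 = -551081/9*(-2611477/3612) = 1439135356637/32508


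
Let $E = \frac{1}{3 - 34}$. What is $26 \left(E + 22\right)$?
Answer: $\frac{17706}{31} \approx 571.16$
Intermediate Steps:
$E = - \frac{1}{31}$ ($E = \frac{1}{-31} = - \frac{1}{31} \approx -0.032258$)
$26 \left(E + 22\right) = 26 \left(- \frac{1}{31} + 22\right) = 26 \cdot \frac{681}{31} = \frac{17706}{31}$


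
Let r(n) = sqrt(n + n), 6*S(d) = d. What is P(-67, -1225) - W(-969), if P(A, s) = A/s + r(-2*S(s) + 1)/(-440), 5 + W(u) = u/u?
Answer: 4967/1225 - sqrt(1842)/660 ≈ 3.9897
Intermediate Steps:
W(u) = -4 (W(u) = -5 + u/u = -5 + 1 = -4)
S(d) = d/6
r(n) = sqrt(2)*sqrt(n) (r(n) = sqrt(2*n) = sqrt(2)*sqrt(n))
P(A, s) = A/s - sqrt(2)*sqrt(1 - s/3)/440 (P(A, s) = A/s + (sqrt(2)*sqrt(-s/3 + 1))/(-440) = A/s + (sqrt(2)*sqrt(-s/3 + 1))*(-1/440) = A/s + (sqrt(2)*sqrt(1 - s/3))*(-1/440) = A/s - sqrt(2)*sqrt(1 - s/3)/440)
P(-67, -1225) - W(-969) = (-sqrt(18 - 6*(-1225))/1320 - 67/(-1225)) - 1*(-4) = (-sqrt(18 + 7350)/1320 - 67*(-1/1225)) + 4 = (-sqrt(1842)/660 + 67/1225) + 4 = (67/1225 - sqrt(1842)/660) + 4 = 4967/1225 - sqrt(1842)/660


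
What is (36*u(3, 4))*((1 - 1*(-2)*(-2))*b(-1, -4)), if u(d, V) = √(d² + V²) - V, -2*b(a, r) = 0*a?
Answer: 0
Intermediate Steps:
b(a, r) = 0 (b(a, r) = -0*a = -½*0 = 0)
u(d, V) = √(V² + d²) - V
(36*u(3, 4))*((1 - 1*(-2)*(-2))*b(-1, -4)) = (36*(√(4² + 3²) - 1*4))*((1 - 1*(-2)*(-2))*0) = (36*(√(16 + 9) - 4))*((1 + 2*(-2))*0) = (36*(√25 - 4))*((1 - 4)*0) = (36*(5 - 4))*(-3*0) = (36*1)*0 = 36*0 = 0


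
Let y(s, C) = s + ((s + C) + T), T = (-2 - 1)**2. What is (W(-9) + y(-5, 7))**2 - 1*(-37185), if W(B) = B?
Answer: 37194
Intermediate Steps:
T = 9 (T = (-3)**2 = 9)
y(s, C) = 9 + C + 2*s (y(s, C) = s + ((s + C) + 9) = s + ((C + s) + 9) = s + (9 + C + s) = 9 + C + 2*s)
(W(-9) + y(-5, 7))**2 - 1*(-37185) = (-9 + (9 + 7 + 2*(-5)))**2 - 1*(-37185) = (-9 + (9 + 7 - 10))**2 + 37185 = (-9 + 6)**2 + 37185 = (-3)**2 + 37185 = 9 + 37185 = 37194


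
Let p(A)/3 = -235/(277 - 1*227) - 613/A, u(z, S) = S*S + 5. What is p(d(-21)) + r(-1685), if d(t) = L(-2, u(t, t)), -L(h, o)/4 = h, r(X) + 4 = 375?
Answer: 5081/40 ≈ 127.03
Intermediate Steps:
u(z, S) = 5 + S² (u(z, S) = S² + 5 = 5 + S²)
r(X) = 371 (r(X) = -4 + 375 = 371)
L(h, o) = -4*h
d(t) = 8 (d(t) = -4*(-2) = 8)
p(A) = -141/10 - 1839/A (p(A) = 3*(-235/(277 - 1*227) - 613/A) = 3*(-235/(277 - 227) - 613/A) = 3*(-235/50 - 613/A) = 3*(-235*1/50 - 613/A) = 3*(-47/10 - 613/A) = -141/10 - 1839/A)
p(d(-21)) + r(-1685) = (-141/10 - 1839/8) + 371 = -9759/40 + 371 = 5081/40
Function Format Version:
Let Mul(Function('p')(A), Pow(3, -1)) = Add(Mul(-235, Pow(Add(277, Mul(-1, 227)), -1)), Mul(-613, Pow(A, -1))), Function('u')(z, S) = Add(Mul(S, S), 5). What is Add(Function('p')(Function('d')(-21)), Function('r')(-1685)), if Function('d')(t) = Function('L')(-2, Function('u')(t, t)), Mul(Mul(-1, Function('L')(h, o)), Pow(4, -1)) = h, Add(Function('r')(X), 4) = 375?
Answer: Rational(5081, 40) ≈ 127.03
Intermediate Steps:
Function('u')(z, S) = Add(5, Pow(S, 2)) (Function('u')(z, S) = Add(Pow(S, 2), 5) = Add(5, Pow(S, 2)))
Function('r')(X) = 371 (Function('r')(X) = Add(-4, 375) = 371)
Function('L')(h, o) = Mul(-4, h)
Function('d')(t) = 8 (Function('d')(t) = Mul(-4, -2) = 8)
Function('p')(A) = Add(Rational(-141, 10), Mul(-1839, Pow(A, -1))) (Function('p')(A) = Mul(3, Add(Mul(-235, Pow(Add(277, Mul(-1, 227)), -1)), Mul(-613, Pow(A, -1)))) = Mul(3, Add(Mul(-235, Pow(Add(277, -227), -1)), Mul(-613, Pow(A, -1)))) = Mul(3, Add(Mul(-235, Pow(50, -1)), Mul(-613, Pow(A, -1)))) = Mul(3, Add(Mul(-235, Rational(1, 50)), Mul(-613, Pow(A, -1)))) = Mul(3, Add(Rational(-47, 10), Mul(-613, Pow(A, -1)))) = Add(Rational(-141, 10), Mul(-1839, Pow(A, -1))))
Add(Function('p')(Function('d')(-21)), Function('r')(-1685)) = Add(Add(Rational(-141, 10), Mul(-1839, Pow(8, -1))), 371) = Add(Add(Rational(-141, 10), Mul(-1839, Rational(1, 8))), 371) = Add(Add(Rational(-141, 10), Rational(-1839, 8)), 371) = Add(Rational(-9759, 40), 371) = Rational(5081, 40)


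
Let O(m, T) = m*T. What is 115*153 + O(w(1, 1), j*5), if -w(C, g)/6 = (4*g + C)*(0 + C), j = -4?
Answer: 18195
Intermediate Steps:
w(C, g) = -6*C*(C + 4*g) (w(C, g) = -6*(4*g + C)*(0 + C) = -6*(C + 4*g)*C = -6*C*(C + 4*g))
O(m, T) = T*m
115*153 + O(w(1, 1), j*5) = 115*153 + (-4*5)*(-6*1*(1 + 4*1)) = 17595 - (-120)*(1 + 4) = 17595 - (-120)*5 = 17595 - 20*(-30) = 17595 + 600 = 18195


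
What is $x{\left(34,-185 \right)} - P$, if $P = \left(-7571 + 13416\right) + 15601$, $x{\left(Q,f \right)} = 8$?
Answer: $-21438$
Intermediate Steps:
$P = 21446$ ($P = 5845 + 15601 = 21446$)
$x{\left(34,-185 \right)} - P = 8 - 21446 = -21438$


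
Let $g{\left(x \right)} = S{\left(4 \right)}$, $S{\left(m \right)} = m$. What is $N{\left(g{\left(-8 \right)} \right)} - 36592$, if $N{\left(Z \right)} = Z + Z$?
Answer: $-36584$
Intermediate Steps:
$g{\left(x \right)} = 4$
$N{\left(Z \right)} = 2 Z$
$N{\left(g{\left(-8 \right)} \right)} - 36592 = 2 \cdot 4 - 36592 = 8 - 36592 = -36584$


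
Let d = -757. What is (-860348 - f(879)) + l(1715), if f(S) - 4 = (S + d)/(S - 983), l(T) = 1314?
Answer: -44669915/52 ≈ -8.5904e+5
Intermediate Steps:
f(S) = 4 + (-757 + S)/(-983 + S) (f(S) = 4 + (S - 757)/(S - 983) = 4 + (-757 + S)/(-983 + S))
(-860348 - f(879)) + l(1715) = (-860348 - (-4689 + 5*879)/(-983 + 879)) + 1314 = (-860348 - (-4689 + 4395)/(-104)) + 1314 = (-860348 - (-1)*(-294)/104) + 1314 = (-860348 - 1*147/52) + 1314 = (-860348 - 147/52) + 1314 = -44738243/52 + 1314 = -44669915/52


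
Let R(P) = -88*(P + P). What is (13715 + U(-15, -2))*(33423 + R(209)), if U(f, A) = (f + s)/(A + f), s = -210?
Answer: -784390180/17 ≈ -4.6141e+7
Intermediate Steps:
R(P) = -176*P
U(f, A) = (-210 + f)/(A + f) (U(f, A) = (f - 210)/(A + f) = (-210 + f)/(A + f))
(13715 + U(-15, -2))*(33423 + R(209)) = (13715 + (-210 - 15)/(-2 - 15))*(33423 - 176*209) = (13715 - 225/(-17))*(33423 - 36784) = (13715 - 1/17*(-225))*(-3361) = (13715 + 225/17)*(-3361) = (233380/17)*(-3361) = -784390180/17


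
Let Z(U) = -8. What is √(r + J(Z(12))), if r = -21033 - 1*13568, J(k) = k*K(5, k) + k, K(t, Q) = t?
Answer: I*√34649 ≈ 186.14*I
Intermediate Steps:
J(k) = 6*k (J(k) = k*5 + k = 5*k + k = 6*k)
r = -34601 (r = -21033 - 13568 = -34601)
√(r + J(Z(12))) = √(-34601 + 6*(-8)) = √(-34601 - 48) = √(-34649) = I*√34649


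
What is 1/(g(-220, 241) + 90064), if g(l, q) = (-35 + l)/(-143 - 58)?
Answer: 67/6034373 ≈ 1.1103e-5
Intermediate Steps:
g(l, q) = 35/201 - l/201 (g(l, q) = (-35 + l)/(-201) = (-35 + l)*(-1/201) = 35/201 - l/201)
1/(g(-220, 241) + 90064) = 1/((35/201 - 1/201*(-220)) + 90064) = 1/((35/201 + 220/201) + 90064) = 1/(85/67 + 90064) = 1/(6034373/67) = 67/6034373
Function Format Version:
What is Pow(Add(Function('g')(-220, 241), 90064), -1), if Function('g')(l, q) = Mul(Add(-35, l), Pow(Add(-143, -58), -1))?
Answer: Rational(67, 6034373) ≈ 1.1103e-5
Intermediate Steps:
Function('g')(l, q) = Add(Rational(35, 201), Mul(Rational(-1, 201), l)) (Function('g')(l, q) = Mul(Add(-35, l), Pow(-201, -1)) = Mul(Add(-35, l), Rational(-1, 201)) = Add(Rational(35, 201), Mul(Rational(-1, 201), l)))
Pow(Add(Function('g')(-220, 241), 90064), -1) = Pow(Add(Add(Rational(35, 201), Mul(Rational(-1, 201), -220)), 90064), -1) = Pow(Add(Add(Rational(35, 201), Rational(220, 201)), 90064), -1) = Pow(Add(Rational(85, 67), 90064), -1) = Pow(Rational(6034373, 67), -1) = Rational(67, 6034373)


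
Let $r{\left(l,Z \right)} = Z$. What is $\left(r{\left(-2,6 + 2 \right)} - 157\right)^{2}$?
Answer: $22201$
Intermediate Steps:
$\left(r{\left(-2,6 + 2 \right)} - 157\right)^{2} = \left(\left(6 + 2\right) - 157\right)^{2} = \left(8 - 157\right)^{2} = \left(-149\right)^{2} = 22201$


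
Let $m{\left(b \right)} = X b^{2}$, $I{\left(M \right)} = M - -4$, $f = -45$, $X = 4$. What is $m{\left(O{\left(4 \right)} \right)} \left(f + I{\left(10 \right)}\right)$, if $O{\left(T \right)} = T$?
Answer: $-1984$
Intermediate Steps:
$I{\left(M \right)} = 4 + M$ ($I{\left(M \right)} = M + 4 = 4 + M$)
$m{\left(b \right)} = 4 b^{2}$
$m{\left(O{\left(4 \right)} \right)} \left(f + I{\left(10 \right)}\right) = 4 \cdot 4^{2} \left(-45 + \left(4 + 10\right)\right) = 4 \cdot 16 \left(-45 + 14\right) = 64 \left(-31\right) = -1984$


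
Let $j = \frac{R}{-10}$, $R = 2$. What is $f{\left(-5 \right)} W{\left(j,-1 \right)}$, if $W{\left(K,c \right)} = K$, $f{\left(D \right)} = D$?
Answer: $1$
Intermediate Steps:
$j = - \frac{1}{5}$ ($j = \frac{2}{-10} = 2 \left(- \frac{1}{10}\right) = - \frac{1}{5} \approx -0.2$)
$f{\left(-5 \right)} W{\left(j,-1 \right)} = \left(-5\right) \left(- \frac{1}{5}\right) = 1$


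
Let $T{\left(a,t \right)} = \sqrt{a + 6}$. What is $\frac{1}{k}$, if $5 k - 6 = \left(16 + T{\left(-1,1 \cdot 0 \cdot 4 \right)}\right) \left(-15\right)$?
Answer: $- \frac{130}{5959} + \frac{25 \sqrt{5}}{17877} \approx -0.018689$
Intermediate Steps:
$T{\left(a,t \right)} = \sqrt{6 + a}$
$k = - \frac{234}{5} - 3 \sqrt{5}$ ($k = \frac{6}{5} + \frac{\left(16 + \sqrt{6 - 1}\right) \left(-15\right)}{5} = \frac{6}{5} + \frac{\left(16 + \sqrt{5}\right) \left(-15\right)}{5} = \frac{6}{5} + \frac{-240 - 15 \sqrt{5}}{5} = \frac{6}{5} - \left(48 + 3 \sqrt{5}\right) = - \frac{234}{5} - 3 \sqrt{5} \approx -53.508$)
$\frac{1}{k} = \frac{1}{- \frac{234}{5} - 3 \sqrt{5}}$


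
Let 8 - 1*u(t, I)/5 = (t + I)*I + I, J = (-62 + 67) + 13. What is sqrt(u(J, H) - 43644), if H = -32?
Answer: 18*I*sqrt(141) ≈ 213.74*I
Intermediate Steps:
J = 18 (J = 5 + 13 = 18)
u(t, I) = 40 - 5*I - 5*I*(I + t) (u(t, I) = 40 - 5*((t + I)*I + I) = 40 - 5*((I + t)*I + I) = 40 - 5*(I*(I + t) + I) = 40 - 5*(I + I*(I + t)) = 40 + (-5*I - 5*I*(I + t)) = 40 - 5*I - 5*I*(I + t))
sqrt(u(J, H) - 43644) = sqrt((40 - 5*(-32) - 5*(-32)**2 - 5*(-32)*18) - 43644) = sqrt((40 + 160 - 5*1024 + 2880) - 43644) = sqrt((40 + 160 - 5120 + 2880) - 43644) = sqrt(-2040 - 43644) = sqrt(-45684) = 18*I*sqrt(141)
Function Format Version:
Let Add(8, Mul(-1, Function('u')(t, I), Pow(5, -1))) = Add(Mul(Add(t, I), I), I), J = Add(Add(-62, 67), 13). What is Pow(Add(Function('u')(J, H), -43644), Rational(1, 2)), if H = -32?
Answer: Mul(18, I, Pow(141, Rational(1, 2))) ≈ Mul(213.74, I)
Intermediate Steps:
J = 18 (J = Add(5, 13) = 18)
Function('u')(t, I) = Add(40, Mul(-5, I), Mul(-5, I, Add(I, t))) (Function('u')(t, I) = Add(40, Mul(-5, Add(Mul(Add(t, I), I), I))) = Add(40, Mul(-5, Add(Mul(Add(I, t), I), I))) = Add(40, Mul(-5, Add(Mul(I, Add(I, t)), I))) = Add(40, Mul(-5, Add(I, Mul(I, Add(I, t))))) = Add(40, Add(Mul(-5, I), Mul(-5, I, Add(I, t)))) = Add(40, Mul(-5, I), Mul(-5, I, Add(I, t))))
Pow(Add(Function('u')(J, H), -43644), Rational(1, 2)) = Pow(Add(Add(40, Mul(-5, -32), Mul(-5, Pow(-32, 2)), Mul(-5, -32, 18)), -43644), Rational(1, 2)) = Pow(Add(Add(40, 160, Mul(-5, 1024), 2880), -43644), Rational(1, 2)) = Pow(Add(Add(40, 160, -5120, 2880), -43644), Rational(1, 2)) = Pow(Add(-2040, -43644), Rational(1, 2)) = Pow(-45684, Rational(1, 2)) = Mul(18, I, Pow(141, Rational(1, 2)))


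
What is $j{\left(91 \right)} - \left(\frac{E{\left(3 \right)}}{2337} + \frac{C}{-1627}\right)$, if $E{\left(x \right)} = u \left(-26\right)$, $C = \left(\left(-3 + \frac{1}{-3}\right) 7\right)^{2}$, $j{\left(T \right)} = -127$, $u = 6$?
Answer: $- \frac{1444097383}{11406897} \approx -126.6$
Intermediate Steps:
$C = \frac{4900}{9}$ ($C = \left(\left(-3 - \frac{1}{3}\right) 7\right)^{2} = \left(\left(- \frac{10}{3}\right) 7\right)^{2} = \left(- \frac{70}{3}\right)^{2} = \frac{4900}{9} \approx 544.44$)
$E{\left(x \right)} = -156$ ($E{\left(x \right)} = 6 \left(-26\right) = -156$)
$j{\left(91 \right)} - \left(\frac{E{\left(3 \right)}}{2337} + \frac{C}{-1627}\right) = -127 - \left(- \frac{156}{2337} + \frac{4900}{9 \left(-1627\right)}\right) = -127 - \left(\left(-156\right) \frac{1}{2337} + \frac{4900}{9} \left(- \frac{1}{1627}\right)\right) = -127 - \left(- \frac{52}{779} - \frac{4900}{14643}\right) = -127 - - \frac{4578536}{11406897} = -127 + \frac{4578536}{11406897} = - \frac{1444097383}{11406897}$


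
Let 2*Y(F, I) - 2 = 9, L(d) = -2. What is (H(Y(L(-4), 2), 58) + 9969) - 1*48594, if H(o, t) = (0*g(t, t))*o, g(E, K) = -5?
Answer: -38625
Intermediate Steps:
Y(F, I) = 11/2 (Y(F, I) = 1 + (1/2)*9 = 1 + 9/2 = 11/2)
H(o, t) = 0 (H(o, t) = (0*(-5))*o = 0*o = 0)
(H(Y(L(-4), 2), 58) + 9969) - 1*48594 = (0 + 9969) - 1*48594 = 9969 - 48594 = -38625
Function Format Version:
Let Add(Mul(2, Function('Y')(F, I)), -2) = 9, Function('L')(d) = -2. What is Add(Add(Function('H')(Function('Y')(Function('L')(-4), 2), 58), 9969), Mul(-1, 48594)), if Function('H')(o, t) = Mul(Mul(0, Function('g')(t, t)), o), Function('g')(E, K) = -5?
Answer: -38625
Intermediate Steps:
Function('Y')(F, I) = Rational(11, 2) (Function('Y')(F, I) = Add(1, Mul(Rational(1, 2), 9)) = Add(1, Rational(9, 2)) = Rational(11, 2))
Function('H')(o, t) = 0 (Function('H')(o, t) = Mul(Mul(0, -5), o) = Mul(0, o) = 0)
Add(Add(Function('H')(Function('Y')(Function('L')(-4), 2), 58), 9969), Mul(-1, 48594)) = Add(Add(0, 9969), Mul(-1, 48594)) = Add(9969, -48594) = -38625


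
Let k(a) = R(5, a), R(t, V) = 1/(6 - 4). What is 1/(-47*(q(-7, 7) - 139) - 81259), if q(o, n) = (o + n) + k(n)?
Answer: -2/149499 ≈ -1.3378e-5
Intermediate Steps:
R(t, V) = ½ (R(t, V) = 1/2 = ½)
k(a) = ½
q(o, n) = ½ + n + o (q(o, n) = (o + n) + ½ = (n + o) + ½ = ½ + n + o)
1/(-47*(q(-7, 7) - 139) - 81259) = 1/(-47*((½ + 7 - 7) - 139) - 81259) = 1/(-47*(½ - 139) - 81259) = 1/(-47*(-277/2) - 81259) = 1/(13019/2 - 81259) = 1/(-149499/2) = -2/149499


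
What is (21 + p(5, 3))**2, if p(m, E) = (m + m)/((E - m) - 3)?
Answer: 361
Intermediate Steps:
p(m, E) = 2*m/(-3 + E - m) (p(m, E) = (2*m)/(-3 + E - m) = 2*m/(-3 + E - m))
(21 + p(5, 3))**2 = (21 - 2*5/(3 + 5 - 1*3))**2 = (21 - 2*5/(3 + 5 - 3))**2 = (21 - 2*5/5)**2 = (21 - 2*5*1/5)**2 = (21 - 2)**2 = 19**2 = 361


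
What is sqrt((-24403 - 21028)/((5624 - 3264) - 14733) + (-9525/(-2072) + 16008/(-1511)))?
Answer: I*sqrt(872404053348573528034)/19368644708 ≈ 1.525*I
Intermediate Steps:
sqrt((-24403 - 21028)/((5624 - 3264) - 14733) + (-9525/(-2072) + 16008/(-1511))) = sqrt(-45431/(2360 - 14733) + (-9525*(-1/2072) + 16008*(-1/1511))) = sqrt(-45431/(-12373) + (9525/2072 - 16008/1511)) = sqrt(-45431*(-1/12373) - 18776301/3130792) = sqrt(45431/12373 - 18776301/3130792) = sqrt(-90084160921/38737289416) = I*sqrt(872404053348573528034)/19368644708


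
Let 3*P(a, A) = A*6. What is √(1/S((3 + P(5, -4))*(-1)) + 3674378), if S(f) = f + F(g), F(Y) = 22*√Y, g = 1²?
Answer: √297624621/9 ≈ 1916.9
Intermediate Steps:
P(a, A) = 2*A (P(a, A) = (A*6)/3 = (6*A)/3 = 2*A)
g = 1
S(f) = 22 + f (S(f) = f + 22*√1 = f + 22*1 = f + 22 = 22 + f)
√(1/S((3 + P(5, -4))*(-1)) + 3674378) = √(1/(22 + (3 + 2*(-4))*(-1)) + 3674378) = √(1/(22 + (3 - 8)*(-1)) + 3674378) = √(1/(22 - 5*(-1)) + 3674378) = √(1/(22 + 5) + 3674378) = √(1/27 + 3674378) = √(99208207/27) = √297624621/9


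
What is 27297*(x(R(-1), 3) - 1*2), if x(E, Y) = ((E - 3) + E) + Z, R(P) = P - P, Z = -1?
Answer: -163782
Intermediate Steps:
R(P) = 0
x(E, Y) = -4 + 2*E (x(E, Y) = ((E - 3) + E) - 1 = ((-3 + E) + E) - 1 = (-3 + 2*E) - 1 = -4 + 2*E)
27297*(x(R(-1), 3) - 1*2) = 27297*((-4 + 2*0) - 1*2) = 27297*((-4 + 0) - 2) = 27297*(-4 - 2) = 27297*(-6) = -163782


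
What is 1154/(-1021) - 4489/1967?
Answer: -6853187/2008307 ≈ -3.4124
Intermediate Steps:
1154/(-1021) - 4489/1967 = 1154*(-1/1021) - 4489*1/1967 = -1154/1021 - 4489/1967 = -6853187/2008307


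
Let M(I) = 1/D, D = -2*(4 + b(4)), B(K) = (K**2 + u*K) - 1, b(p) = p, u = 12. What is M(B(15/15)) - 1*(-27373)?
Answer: 437967/16 ≈ 27373.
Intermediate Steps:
B(K) = -1 + K**2 + 12*K (B(K) = (K**2 + 12*K) - 1 = -1 + K**2 + 12*K)
D = -16 (D = -2*(4 + 4) = -2*8 = -16)
M(I) = -1/16 (M(I) = 1/(-16) = -1/16)
M(B(15/15)) - 1*(-27373) = -1/16 - 1*(-27373) = -1/16 + 27373 = 437967/16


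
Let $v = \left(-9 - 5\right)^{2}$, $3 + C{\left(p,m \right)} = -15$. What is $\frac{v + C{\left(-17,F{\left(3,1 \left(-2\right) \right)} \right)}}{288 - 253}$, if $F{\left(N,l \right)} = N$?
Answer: $\frac{178}{35} \approx 5.0857$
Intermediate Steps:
$C{\left(p,m \right)} = -18$ ($C{\left(p,m \right)} = -3 - 15 = -18$)
$v = 196$ ($v = \left(-14\right)^{2} = 196$)
$\frac{v + C{\left(-17,F{\left(3,1 \left(-2\right) \right)} \right)}}{288 - 253} = \frac{196 - 18}{288 - 253} = \frac{178}{35}$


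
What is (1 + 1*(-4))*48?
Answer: -144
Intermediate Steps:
(1 + 1*(-4))*48 = (1 - 4)*48 = -3*48 = -144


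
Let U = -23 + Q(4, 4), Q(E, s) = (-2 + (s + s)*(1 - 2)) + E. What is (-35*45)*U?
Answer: 45675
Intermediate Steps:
Q(E, s) = -2 + E - 2*s (Q(E, s) = (-2 + (2*s)*(-1)) + E = (-2 - 2*s) + E = -2 + E - 2*s)
U = -29 (U = -23 + (-2 + 4 - 2*4) = -23 + (-2 + 4 - 8) = -23 - 6 = -29)
(-35*45)*U = -35*45*(-29) = -1575*(-29) = 45675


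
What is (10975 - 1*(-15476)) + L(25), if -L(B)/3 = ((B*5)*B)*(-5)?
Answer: 73326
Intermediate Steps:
L(B) = 75*B² (L(B) = -3*(B*5)*B*(-5) = -3*(5*B)*B*(-5) = -3*5*B²*(-5) = -(-75)*B² = 75*B²)
(10975 - 1*(-15476)) + L(25) = (10975 - 1*(-15476)) + 75*25² = (10975 + 15476) + 75*625 = 26451 + 46875 = 73326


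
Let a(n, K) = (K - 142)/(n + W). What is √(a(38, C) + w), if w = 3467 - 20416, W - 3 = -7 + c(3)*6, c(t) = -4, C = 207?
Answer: 3*I*√7530/2 ≈ 130.16*I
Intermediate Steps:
W = -28 (W = 3 + (-7 - 4*6) = 3 + (-7 - 24) = 3 - 31 = -28)
a(n, K) = (-142 + K)/(-28 + n) (a(n, K) = (K - 142)/(n - 28) = (-142 + K)/(-28 + n))
w = -16949
√(a(38, C) + w) = √((-142 + 207)/(-28 + 38) - 16949) = √(65/10 - 16949) = √((⅒)*65 - 16949) = √(13/2 - 16949) = √(-33885/2) = 3*I*√7530/2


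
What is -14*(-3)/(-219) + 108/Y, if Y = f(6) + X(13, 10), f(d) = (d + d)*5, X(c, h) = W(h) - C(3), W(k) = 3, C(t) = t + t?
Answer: 2362/1387 ≈ 1.7030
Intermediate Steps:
C(t) = 2*t
X(c, h) = -3 (X(c, h) = 3 - 2*3 = 3 - 1*6 = 3 - 6 = -3)
f(d) = 10*d (f(d) = (2*d)*5 = 10*d)
Y = 57 (Y = 10*6 - 3 = 60 - 3 = 57)
-14*(-3)/(-219) + 108/Y = -14*(-3)/(-219) + 108/57 = 42*(-1/219) + 108*(1/57) = -14/73 + 36/19 = 2362/1387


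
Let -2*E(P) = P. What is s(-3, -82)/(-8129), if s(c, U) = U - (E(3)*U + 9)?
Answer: 214/8129 ≈ 0.026325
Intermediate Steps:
E(P) = -P/2
s(c, U) = -9 + 5*U/2 (s(c, U) = U - ((-½*3)*U + 9) = U - (-3*U/2 + 9) = U - (9 - 3*U/2) = U + (-9 + 3*U/2) = -9 + 5*U/2)
s(-3, -82)/(-8129) = (-9 + (5/2)*(-82))/(-8129) = (-9 - 205)*(-1/8129) = -214*(-1/8129) = 214/8129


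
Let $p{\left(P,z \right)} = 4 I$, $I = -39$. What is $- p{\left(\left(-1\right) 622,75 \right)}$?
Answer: $156$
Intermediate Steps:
$p{\left(P,z \right)} = -156$ ($p{\left(P,z \right)} = 4 \left(-39\right) = -156$)
$- p{\left(\left(-1\right) 622,75 \right)} = \left(-1\right) \left(-156\right) = 156$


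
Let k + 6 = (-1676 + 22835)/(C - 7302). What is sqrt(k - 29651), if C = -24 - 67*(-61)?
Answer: I*sqrt(311203709498)/3239 ≈ 172.23*I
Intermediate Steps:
C = 4063 (C = -24 + 4087 = 4063)
k = -40593/3239 (k = -6 + (-1676 + 22835)/(4063 - 7302) = -6 + 21159/(-3239) = -6 + 21159*(-1/3239) = -6 - 21159/3239 = -40593/3239 ≈ -12.533)
sqrt(k - 29651) = sqrt(-40593/3239 - 29651) = sqrt(-96080182/3239) = I*sqrt(311203709498)/3239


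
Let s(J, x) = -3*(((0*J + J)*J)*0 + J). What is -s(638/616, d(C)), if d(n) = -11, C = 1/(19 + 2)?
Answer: 87/28 ≈ 3.1071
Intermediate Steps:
C = 1/21 ≈ 0.047619
s(J, x) = -3*J (s(J, x) = -3*(((0 + J)*J)*0 + J) = -3*((J*J)*0 + J) = -3*(J**2*0 + J) = -3*(0 + J) = -3*J)
-s(638/616, d(C)) = -(-3)*638/616 = -(-3)*638*(1/616) = -(-3)*29/28 = -1*(-87/28) = 87/28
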